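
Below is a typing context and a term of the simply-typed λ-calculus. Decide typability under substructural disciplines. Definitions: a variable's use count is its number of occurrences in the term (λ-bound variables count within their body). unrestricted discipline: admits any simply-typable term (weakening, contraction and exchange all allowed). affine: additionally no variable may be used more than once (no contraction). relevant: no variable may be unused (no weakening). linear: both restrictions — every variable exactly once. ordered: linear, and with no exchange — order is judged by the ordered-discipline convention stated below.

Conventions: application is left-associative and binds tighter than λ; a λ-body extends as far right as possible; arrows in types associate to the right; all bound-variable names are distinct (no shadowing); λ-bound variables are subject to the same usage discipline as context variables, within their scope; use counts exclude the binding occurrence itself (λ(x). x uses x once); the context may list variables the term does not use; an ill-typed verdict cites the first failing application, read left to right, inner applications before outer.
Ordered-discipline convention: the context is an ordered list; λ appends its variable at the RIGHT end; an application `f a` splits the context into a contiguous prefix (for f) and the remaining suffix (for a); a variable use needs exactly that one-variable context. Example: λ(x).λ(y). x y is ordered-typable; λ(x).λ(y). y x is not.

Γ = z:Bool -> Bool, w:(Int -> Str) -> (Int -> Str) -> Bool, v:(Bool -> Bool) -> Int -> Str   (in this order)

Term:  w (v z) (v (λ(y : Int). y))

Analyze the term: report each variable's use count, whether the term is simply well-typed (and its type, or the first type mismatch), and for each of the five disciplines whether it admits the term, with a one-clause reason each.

usage: z: 1×, w: 1×, v: 2×, y (bound): 1×
left-to-right use order: w, v, z, v, y
typing: ill-typed: a function awaiting Bool -> Bool gets Int -> Int
ordered: ✗, the type mismatch rejects it
linear: ✗, not simply typable
affine: ✗, fails simple typing
relevant: ✗, a type mismatch blocks all five
unrestricted: ✗, the type mismatch rejects it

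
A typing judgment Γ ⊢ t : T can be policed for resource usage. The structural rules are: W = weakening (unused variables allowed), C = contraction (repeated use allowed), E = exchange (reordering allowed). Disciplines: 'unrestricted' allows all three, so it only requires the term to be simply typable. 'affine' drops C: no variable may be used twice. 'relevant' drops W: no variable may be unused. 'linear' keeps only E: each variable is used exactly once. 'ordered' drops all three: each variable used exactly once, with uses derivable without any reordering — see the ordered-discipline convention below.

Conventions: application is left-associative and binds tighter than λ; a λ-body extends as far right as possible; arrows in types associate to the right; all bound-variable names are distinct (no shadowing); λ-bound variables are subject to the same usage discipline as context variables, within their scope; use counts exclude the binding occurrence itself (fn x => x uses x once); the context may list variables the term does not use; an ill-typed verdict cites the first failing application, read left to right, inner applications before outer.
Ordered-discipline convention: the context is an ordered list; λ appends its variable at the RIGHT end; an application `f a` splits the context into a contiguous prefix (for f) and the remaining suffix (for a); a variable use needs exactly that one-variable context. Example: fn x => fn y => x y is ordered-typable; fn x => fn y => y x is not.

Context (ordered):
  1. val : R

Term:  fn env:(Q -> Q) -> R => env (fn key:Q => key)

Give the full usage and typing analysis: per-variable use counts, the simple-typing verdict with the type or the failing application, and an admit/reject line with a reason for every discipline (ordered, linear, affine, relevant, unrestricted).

use counts: val ×0; env (bound) ×1; key (bound) ×1
order of uses: env, key
typing: the term checks, with type ((Q -> Q) -> R) -> R
ordered: ✗ — unused: val — weakening required
linear: ✗ — unused: val — weakening required
affine: ✓ — val, env, key: no repeats, contraction unneeded
relevant: ✗ — unused: val — weakening required
unrestricted: ✓ — well-typed at ((Q -> Q) -> R) -> R; no restrictions here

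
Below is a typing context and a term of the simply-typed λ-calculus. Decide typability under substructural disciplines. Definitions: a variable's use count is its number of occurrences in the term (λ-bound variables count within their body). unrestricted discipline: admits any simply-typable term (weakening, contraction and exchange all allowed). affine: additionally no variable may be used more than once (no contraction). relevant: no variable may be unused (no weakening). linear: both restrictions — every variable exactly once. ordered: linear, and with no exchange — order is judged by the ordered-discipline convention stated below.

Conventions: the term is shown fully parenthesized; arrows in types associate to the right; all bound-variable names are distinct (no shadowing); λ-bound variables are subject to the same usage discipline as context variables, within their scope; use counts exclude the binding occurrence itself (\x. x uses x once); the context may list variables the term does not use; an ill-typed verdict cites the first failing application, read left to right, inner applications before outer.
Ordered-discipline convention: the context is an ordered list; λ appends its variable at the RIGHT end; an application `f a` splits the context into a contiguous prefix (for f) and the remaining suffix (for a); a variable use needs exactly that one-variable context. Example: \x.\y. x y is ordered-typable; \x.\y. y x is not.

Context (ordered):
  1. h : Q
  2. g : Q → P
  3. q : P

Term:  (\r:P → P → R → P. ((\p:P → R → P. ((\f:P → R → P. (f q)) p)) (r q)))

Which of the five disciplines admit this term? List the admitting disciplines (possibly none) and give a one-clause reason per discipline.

admitting disciplines: unrestricted
variable uses: h: 0, g: 0, q: 2, r [bound]: 1, p [bound]: 1, f [bound]: 1
order of uses: f, q, p, r, q
typing: ✓ — (P → P → R → P) → R → P
ordered: ✗, uses contraction: q ×2; h, g left unused
linear: ✗, uses contraction: q ×2; h, g left unused
affine: ✗, uses contraction: q ×2
relevant: ✗, h, g left unused
unrestricted: ✓, simply typable at (P → P → R → P) → R → P; W, C, E all held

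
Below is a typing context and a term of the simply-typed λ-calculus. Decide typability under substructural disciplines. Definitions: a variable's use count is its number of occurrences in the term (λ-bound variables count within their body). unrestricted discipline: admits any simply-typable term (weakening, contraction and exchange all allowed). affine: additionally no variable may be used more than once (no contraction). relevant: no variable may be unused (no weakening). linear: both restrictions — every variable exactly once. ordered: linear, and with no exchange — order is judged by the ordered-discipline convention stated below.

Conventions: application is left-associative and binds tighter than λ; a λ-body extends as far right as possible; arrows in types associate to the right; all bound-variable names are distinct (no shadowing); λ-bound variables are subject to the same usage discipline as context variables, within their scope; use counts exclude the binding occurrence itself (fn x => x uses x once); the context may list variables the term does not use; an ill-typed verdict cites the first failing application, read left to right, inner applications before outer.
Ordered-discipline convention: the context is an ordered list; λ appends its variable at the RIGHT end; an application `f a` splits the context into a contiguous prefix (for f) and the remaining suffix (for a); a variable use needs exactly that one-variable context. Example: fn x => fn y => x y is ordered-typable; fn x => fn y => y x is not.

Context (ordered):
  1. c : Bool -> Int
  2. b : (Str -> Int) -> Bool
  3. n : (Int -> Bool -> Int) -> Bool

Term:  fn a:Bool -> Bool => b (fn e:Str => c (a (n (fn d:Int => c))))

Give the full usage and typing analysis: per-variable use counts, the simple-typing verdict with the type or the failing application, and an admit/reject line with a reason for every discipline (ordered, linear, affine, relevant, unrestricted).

variable uses: c=2, b=1, n=1, a [bound]=1, e [bound]=0, d [bound]=0
uses in reading order: b, c, a, n, c
typing: well-typed at (Bool -> Bool) -> Bool
ordered: ✗, repeated use of c ×2; unused: e, d — weakening required
linear: ✗, repeated use of c ×2; unused: e, d — weakening required
affine: ✗, repeated use of c ×2
relevant: ✗, unused: e, d — weakening required
unrestricted: ✓, typability at (Bool -> Bool) -> Bool is all that's needed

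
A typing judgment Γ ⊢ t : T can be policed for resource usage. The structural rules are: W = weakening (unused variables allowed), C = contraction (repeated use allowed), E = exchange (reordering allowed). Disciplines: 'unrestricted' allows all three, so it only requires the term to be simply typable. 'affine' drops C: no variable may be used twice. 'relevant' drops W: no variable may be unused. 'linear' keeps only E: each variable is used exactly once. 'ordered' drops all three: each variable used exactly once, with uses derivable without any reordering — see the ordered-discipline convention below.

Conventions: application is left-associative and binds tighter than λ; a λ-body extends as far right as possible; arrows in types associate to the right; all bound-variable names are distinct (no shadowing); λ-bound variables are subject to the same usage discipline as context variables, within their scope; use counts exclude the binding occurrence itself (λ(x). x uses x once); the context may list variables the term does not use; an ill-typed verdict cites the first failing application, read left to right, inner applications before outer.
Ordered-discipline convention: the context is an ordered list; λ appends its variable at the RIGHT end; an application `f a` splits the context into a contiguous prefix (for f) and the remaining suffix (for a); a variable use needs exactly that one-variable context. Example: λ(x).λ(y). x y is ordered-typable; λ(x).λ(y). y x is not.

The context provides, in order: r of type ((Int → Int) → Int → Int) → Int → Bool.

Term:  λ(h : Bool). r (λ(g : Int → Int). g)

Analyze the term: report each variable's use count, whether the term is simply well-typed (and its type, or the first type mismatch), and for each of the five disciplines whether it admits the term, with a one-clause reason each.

usage: r=1; h (bound)=0; g (bound)=1
left-to-right use order: r, g
typing: well-typed — term : Bool → Int → Bool
ordered: ✗, unused: h — weakening required
linear: ✗, unused: h — weakening required
affine: ✓, no duplicate uses among r, h, g
relevant: ✗, unused: h — weakening required
unrestricted: ✓, well-typed at Bool → Int → Bool; no restrictions here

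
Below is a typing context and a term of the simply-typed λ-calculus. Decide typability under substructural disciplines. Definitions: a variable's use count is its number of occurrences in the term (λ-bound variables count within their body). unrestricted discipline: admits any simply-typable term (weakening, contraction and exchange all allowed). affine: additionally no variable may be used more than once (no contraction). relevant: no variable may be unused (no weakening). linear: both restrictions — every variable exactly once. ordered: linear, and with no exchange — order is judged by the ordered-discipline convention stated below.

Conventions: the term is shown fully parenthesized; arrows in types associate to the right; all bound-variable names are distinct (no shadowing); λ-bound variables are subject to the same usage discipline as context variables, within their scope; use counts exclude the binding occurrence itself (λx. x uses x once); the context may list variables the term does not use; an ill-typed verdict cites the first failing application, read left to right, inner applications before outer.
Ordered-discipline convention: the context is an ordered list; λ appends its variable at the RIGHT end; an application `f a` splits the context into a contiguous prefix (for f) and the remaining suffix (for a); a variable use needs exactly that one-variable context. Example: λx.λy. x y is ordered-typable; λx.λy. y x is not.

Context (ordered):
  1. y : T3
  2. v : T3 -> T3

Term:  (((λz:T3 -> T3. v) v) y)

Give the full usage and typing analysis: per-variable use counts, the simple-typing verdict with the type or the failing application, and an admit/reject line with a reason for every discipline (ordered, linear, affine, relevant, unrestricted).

usage: y ×1; v ×2; z [bound] ×0
left-to-right use order: v, v, y
typing: well-typed at T3
ordered: ✗ — uses contraction: v ×2; needs weakening: z unused
linear: ✗ — uses contraction: v ×2; needs weakening: z unused
affine: ✗ — uses contraction: v ×2
relevant: ✗ — needs weakening: z unused
unrestricted: ✓ — simply typable at T3; W, C, E all held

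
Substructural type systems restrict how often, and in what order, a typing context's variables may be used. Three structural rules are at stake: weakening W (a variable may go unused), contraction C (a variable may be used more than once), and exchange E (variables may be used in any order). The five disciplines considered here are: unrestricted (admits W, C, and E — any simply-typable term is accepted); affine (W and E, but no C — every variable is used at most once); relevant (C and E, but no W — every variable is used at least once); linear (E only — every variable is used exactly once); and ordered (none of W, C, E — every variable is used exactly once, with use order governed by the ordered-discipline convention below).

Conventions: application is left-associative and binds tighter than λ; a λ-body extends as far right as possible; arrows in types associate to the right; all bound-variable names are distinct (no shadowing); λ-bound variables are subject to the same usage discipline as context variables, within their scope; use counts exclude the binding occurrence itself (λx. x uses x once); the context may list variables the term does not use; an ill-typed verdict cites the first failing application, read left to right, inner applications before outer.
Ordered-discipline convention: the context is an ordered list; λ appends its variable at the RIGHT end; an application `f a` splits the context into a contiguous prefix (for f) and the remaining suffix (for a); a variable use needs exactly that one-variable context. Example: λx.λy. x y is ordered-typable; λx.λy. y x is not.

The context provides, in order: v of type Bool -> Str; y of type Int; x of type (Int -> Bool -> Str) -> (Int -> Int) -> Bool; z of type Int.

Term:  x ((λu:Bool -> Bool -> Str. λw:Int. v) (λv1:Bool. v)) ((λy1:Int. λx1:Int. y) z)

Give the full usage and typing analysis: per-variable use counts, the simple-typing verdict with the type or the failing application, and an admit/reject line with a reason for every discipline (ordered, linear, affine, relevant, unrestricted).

variable uses: v: 2×, y: 1×, x: 1×, z: 1×, u (bound): 0×, w (bound): 0×, v1 (bound): 0×, y1 (bound): 0×, x1 (bound): 0×
order of uses: x, v, v, y, z
typing: the term checks, with type Bool
ordered: ✗ — v ×2 used more than once (contraction); u, w, v1, y1, x1 never used (weakening)
linear: ✗ — v ×2 used more than once (contraction); u, w, v1, y1, x1 never used (weakening)
affine: ✗ — v ×2 used more than once (contraction)
relevant: ✗ — u, w, v1, y1, x1 never used (weakening)
unrestricted: ✓ — typability at Bool is all that's needed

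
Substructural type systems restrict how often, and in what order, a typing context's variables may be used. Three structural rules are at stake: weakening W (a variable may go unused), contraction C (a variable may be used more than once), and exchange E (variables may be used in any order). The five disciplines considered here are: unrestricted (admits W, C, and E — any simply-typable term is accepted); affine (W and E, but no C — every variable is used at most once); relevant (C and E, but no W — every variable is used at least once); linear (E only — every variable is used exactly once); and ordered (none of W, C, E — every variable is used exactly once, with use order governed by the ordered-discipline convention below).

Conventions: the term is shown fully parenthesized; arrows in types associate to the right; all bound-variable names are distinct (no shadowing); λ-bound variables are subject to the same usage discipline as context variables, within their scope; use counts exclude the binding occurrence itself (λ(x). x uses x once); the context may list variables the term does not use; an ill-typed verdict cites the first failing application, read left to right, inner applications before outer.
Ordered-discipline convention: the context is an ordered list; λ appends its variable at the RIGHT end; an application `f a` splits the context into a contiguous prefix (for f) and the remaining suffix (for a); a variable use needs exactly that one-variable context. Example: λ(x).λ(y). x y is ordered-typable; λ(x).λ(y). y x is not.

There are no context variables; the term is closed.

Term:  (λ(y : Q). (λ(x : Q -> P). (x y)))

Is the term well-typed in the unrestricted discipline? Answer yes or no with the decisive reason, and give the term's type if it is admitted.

yes — simply typable at Q -> (Q -> P) -> P; W, C, E all held; term : Q -> (Q -> P) -> P
variable uses: y [bound]=1, x [bound]=1
left-to-right use order: x, y
typing: ✓ — Q -> (Q -> P) -> P
summary: ordered ✗ | linear ✓ | affine ✓ | relevant ✓ | unrestricted ✓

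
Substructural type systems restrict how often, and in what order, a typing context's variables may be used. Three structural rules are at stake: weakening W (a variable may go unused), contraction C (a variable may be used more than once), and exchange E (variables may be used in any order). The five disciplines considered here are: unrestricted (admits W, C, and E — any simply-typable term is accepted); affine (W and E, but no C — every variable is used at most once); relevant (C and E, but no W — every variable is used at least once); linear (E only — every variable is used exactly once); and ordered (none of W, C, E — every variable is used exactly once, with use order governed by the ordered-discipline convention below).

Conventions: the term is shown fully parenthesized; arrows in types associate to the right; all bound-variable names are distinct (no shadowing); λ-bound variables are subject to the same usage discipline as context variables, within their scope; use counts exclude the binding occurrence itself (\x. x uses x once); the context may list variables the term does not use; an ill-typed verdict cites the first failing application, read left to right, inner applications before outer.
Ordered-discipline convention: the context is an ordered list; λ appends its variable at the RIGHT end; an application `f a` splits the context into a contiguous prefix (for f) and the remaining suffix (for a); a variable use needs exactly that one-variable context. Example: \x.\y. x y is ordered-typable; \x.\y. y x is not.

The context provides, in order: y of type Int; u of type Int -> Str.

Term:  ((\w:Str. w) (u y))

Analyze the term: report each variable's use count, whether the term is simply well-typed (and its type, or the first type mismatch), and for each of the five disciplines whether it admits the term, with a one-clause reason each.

use counts: y ×1, u ×1, w (λ-bound) ×1
use order (left to right): w, u, y
typing: well-typed at Str
ordered ✗ (needs exchange: uses follow w, u, y)
linear ✓ (exactly-once usage across y, u, w)
affine ✓ (none of y, u, w used more than once)
relevant ✓ (at least one use each (y, u, w))
unrestricted ✓ (typability at Str is all that's needed)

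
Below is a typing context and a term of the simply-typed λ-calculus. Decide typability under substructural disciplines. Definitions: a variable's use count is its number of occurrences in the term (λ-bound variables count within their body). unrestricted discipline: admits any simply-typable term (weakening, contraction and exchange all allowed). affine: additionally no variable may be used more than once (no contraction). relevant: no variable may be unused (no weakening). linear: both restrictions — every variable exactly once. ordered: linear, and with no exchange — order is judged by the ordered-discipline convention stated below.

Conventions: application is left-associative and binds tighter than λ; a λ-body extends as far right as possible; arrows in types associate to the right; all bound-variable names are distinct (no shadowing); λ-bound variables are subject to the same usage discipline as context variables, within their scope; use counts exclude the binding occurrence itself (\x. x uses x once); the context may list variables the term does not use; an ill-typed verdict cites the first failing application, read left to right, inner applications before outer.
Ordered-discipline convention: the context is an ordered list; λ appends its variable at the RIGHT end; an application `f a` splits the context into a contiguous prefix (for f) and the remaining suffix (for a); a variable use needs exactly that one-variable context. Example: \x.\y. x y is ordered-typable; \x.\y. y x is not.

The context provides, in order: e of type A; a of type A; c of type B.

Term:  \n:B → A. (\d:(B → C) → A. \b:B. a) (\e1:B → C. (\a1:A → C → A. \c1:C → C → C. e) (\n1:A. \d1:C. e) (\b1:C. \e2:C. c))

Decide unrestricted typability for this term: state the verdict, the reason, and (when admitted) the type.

no — not simply typable
counts: e: 2; a: 1; c: 1; n (λ-bound): 0; d (λ-bound): 0; b (λ-bound): 0; e1 (λ-bound): 0; a1 (λ-bound): 0; c1 (λ-bound): 0; n1 (λ-bound): 0; d1 (λ-bound): 0; b1 (λ-bound): 0; e2 (λ-bound): 0
use order (left to right): a, e, e, c
typing: ill-typed: a function awaiting C → C → C gets C → C → B
per-discipline verdicts: ordered ✗ · linear ✗ · affine ✗ · relevant ✗ · unrestricted ✗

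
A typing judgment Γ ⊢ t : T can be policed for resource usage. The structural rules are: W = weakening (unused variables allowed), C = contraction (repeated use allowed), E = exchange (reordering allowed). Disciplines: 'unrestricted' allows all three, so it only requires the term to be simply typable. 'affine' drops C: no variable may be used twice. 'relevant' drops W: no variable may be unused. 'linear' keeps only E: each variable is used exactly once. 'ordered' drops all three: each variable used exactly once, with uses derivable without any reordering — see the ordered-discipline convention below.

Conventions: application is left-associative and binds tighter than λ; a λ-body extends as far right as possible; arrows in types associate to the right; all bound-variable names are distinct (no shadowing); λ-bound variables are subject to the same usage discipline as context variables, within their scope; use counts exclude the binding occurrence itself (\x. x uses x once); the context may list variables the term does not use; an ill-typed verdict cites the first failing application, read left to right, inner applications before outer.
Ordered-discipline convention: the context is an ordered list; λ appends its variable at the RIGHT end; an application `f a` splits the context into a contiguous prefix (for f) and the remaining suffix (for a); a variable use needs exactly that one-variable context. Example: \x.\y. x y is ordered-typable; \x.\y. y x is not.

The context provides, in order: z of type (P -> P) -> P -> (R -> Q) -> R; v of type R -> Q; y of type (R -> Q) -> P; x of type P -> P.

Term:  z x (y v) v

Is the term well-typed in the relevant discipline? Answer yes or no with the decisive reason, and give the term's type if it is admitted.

yes — none of z, v, y, x goes unused; term : R
variable uses: z=1, v=2, y=1, x=1
uses in reading order: z, x, y, v, v
typing: well-typed — term : R
summary: ordered ✗ | linear ✗ | affine ✗ | relevant ✓ | unrestricted ✓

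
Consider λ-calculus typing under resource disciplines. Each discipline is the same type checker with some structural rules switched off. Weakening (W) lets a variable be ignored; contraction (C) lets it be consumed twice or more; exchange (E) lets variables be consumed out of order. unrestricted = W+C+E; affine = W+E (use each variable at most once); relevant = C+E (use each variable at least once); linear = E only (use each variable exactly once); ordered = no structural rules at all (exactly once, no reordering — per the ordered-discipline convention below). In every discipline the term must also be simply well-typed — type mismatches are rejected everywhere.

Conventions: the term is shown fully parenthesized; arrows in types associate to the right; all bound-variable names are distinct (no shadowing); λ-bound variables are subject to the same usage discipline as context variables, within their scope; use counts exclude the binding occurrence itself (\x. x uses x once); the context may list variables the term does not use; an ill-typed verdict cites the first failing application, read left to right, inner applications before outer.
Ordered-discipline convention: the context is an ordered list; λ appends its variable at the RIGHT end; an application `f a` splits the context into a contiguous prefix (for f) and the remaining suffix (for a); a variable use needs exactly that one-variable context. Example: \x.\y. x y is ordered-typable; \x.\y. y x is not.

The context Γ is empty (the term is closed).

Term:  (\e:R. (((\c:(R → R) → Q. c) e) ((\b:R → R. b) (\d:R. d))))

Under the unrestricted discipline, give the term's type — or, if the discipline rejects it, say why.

not well-typed under unrestricted — a type mismatch blocks all five
use counts: e (bound): 1; c (bound): 1; b (bound): 1; d (bound): 1
use order (left to right): c, e, b, d
typing: ill-typed: an argument R mismatches the expected (R → R) → Q
across the five disciplines: ordered ✗, linear ✗, affine ✗, relevant ✗, unrestricted ✗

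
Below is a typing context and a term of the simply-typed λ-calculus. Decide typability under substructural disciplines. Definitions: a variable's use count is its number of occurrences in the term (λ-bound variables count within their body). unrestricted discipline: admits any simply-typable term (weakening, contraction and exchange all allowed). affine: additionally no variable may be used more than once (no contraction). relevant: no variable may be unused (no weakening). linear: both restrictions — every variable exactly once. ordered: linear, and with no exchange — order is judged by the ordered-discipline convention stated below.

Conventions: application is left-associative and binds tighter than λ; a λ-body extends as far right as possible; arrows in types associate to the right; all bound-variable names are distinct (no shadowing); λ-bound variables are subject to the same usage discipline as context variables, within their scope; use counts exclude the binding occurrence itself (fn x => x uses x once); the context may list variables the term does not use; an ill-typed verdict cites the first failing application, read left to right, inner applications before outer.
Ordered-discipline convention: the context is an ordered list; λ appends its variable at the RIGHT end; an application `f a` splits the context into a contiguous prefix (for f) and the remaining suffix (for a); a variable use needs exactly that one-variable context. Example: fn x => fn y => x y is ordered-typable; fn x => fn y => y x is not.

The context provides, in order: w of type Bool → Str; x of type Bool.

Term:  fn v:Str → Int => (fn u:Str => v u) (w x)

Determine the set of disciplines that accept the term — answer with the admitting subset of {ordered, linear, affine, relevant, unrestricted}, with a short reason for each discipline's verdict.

accepted by: linear, affine, relevant, unrestricted
variable uses: w: 1×, x: 1×, v [bound]: 1×, u [bound]: 1×
use order (left to right): v, u, w, x
typing: ✓ — (Str → Int) → Int
ordered: ✗ — use order v, u, w, x needs exchange
linear: ✓ — each of w, x, v, u used exactly once
affine: ✓ — w, x, v, u: no repeats, contraction unneeded
relevant: ✓ — at least one use each (w, x, v, u)
unrestricted: ✓ — type-checks ((Str → Int) → Int) and nothing is barred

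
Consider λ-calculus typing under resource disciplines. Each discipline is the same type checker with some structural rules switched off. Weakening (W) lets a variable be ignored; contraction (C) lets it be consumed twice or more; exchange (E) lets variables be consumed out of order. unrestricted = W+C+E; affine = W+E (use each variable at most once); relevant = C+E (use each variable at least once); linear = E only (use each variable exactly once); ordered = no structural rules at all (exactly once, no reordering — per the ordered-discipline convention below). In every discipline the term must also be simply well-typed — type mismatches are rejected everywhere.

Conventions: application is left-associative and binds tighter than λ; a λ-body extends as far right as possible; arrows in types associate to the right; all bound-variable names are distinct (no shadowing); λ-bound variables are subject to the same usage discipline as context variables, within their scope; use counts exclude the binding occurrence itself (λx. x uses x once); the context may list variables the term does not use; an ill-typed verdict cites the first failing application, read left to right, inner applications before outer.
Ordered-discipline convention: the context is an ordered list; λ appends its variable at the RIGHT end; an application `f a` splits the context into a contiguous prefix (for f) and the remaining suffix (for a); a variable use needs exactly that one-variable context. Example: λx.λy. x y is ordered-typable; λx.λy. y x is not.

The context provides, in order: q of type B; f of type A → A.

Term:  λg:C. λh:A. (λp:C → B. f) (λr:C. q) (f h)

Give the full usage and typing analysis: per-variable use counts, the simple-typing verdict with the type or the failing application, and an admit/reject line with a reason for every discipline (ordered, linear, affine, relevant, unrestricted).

usage: q ×1; f ×2; g (bound) ×0; h (bound) ×1; p (bound) ×0; r (bound) ×0
order of uses: f, q, f, h
typing: well-typed at C → A → A
ordered ✗ (repeated use of f ×2; needs weakening: g, p, r unused)
linear ✗ (repeated use of f ×2; needs weakening: g, p, r unused)
affine ✗ (repeated use of f ×2)
relevant ✗ (needs weakening: g, p, r unused)
unrestricted ✓ (typability at C → A → A is all that's needed)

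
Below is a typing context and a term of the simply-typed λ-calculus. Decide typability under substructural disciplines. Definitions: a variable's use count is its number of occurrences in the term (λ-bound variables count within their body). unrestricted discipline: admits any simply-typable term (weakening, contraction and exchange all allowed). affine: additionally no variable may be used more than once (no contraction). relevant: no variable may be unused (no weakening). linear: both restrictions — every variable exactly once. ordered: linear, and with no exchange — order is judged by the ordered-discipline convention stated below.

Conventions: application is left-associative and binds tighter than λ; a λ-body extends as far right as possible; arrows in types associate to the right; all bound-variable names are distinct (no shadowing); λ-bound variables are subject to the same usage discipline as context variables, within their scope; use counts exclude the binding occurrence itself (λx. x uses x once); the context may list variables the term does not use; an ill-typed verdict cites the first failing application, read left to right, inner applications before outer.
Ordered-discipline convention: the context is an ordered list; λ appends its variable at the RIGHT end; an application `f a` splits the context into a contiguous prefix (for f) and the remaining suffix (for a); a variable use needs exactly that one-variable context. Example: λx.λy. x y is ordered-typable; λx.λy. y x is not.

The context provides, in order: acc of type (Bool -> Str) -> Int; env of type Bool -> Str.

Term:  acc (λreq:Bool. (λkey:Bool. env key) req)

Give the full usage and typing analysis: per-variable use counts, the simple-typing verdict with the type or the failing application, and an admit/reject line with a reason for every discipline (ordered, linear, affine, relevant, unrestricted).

variable uses: acc ×1; env ×1; req [bound] ×1; key [bound] ×1
use order (left to right): acc, env, key, req
typing: well-typed at Int
ordered ✓ (acc, env, req, key once each; derivable with no W/C/E)
linear ✓ (each of acc, env, req, key used exactly once)
affine ✓ (none of acc, env, req, key used more than once)
relevant ✓ (none of acc, env, req, key goes unused)
unrestricted ✓ (well-typed at Int; no restrictions here)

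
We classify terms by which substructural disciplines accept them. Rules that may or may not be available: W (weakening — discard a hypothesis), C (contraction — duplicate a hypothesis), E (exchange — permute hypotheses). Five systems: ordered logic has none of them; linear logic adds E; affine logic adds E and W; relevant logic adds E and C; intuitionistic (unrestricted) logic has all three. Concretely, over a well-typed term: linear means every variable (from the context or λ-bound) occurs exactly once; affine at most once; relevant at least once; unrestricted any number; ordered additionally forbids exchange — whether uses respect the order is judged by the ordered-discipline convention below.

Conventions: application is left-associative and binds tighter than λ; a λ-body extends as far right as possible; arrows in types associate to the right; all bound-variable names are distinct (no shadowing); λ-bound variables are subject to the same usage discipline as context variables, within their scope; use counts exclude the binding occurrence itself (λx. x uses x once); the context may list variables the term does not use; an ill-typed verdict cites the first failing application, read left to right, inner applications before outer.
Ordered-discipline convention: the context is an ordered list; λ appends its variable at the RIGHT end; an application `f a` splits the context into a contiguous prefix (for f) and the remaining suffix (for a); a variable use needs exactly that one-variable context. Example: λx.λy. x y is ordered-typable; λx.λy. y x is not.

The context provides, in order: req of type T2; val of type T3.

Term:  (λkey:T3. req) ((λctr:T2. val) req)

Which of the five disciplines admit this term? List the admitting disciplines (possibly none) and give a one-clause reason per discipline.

admitting disciplines: unrestricted
variable uses: req: 2×, val: 1×, key (λ-bound): 0×, ctr (λ-bound): 0×
left-to-right use order: req, val, req
typing: well-typed at T2
ordered: ✗ — uses contraction: req ×2; needs weakening: key, ctr unused
linear: ✗ — uses contraction: req ×2; needs weakening: key, ctr unused
affine: ✗ — uses contraction: req ×2
relevant: ✗ — needs weakening: key, ctr unused
unrestricted: ✓ — typability at T2 is all that's needed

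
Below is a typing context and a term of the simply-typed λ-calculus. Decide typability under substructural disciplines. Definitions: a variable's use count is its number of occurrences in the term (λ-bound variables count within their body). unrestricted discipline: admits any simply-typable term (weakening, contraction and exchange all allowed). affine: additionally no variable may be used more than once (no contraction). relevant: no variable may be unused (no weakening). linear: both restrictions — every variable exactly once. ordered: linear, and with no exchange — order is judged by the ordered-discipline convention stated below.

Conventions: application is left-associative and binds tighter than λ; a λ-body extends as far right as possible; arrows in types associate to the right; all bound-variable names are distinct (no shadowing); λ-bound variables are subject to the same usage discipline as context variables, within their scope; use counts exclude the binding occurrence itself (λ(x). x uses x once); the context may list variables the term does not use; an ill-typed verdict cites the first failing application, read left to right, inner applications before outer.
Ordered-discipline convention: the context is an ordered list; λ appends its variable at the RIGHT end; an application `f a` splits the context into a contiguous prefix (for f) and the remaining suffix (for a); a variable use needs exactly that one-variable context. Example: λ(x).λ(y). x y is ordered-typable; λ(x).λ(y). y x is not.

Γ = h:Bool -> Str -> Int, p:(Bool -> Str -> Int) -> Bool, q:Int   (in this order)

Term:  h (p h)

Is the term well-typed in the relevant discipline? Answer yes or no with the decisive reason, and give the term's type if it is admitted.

no — q never used (weakening)
variable uses: h ×2; p ×1; q ×0
left-to-right use order: h, p, h
typing: well-typed at Str -> Int
summary: ordered ✗, linear ✗, affine ✗, relevant ✗, unrestricted ✓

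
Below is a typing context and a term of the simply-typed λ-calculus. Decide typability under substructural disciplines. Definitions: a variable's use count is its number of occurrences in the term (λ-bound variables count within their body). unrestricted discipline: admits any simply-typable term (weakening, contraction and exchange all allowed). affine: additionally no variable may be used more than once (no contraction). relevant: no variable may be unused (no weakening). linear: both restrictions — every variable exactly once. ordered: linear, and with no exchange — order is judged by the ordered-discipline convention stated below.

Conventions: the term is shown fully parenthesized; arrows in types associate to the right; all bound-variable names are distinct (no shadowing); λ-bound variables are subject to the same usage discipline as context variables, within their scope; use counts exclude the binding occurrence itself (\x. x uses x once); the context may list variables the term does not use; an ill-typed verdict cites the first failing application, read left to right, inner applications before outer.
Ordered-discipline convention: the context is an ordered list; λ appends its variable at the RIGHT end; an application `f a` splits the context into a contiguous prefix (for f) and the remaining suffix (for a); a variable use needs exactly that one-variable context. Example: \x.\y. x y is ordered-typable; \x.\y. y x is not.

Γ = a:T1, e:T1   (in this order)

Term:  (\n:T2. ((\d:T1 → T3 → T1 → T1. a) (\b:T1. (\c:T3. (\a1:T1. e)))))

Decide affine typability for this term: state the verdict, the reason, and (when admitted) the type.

yes — no duplicate uses among a, e, n, d, b, c, a1; term : T2 → T1
usage: a ×1; e ×1; n [bound] ×0; d [bound] ×0; b [bound] ×0; c [bound] ×0; a1 [bound] ×0
use order (left to right): a, e
typing: well-typed at T2 → T1
across the five disciplines: ordered ✗; linear ✗; affine ✓; relevant ✗; unrestricted ✓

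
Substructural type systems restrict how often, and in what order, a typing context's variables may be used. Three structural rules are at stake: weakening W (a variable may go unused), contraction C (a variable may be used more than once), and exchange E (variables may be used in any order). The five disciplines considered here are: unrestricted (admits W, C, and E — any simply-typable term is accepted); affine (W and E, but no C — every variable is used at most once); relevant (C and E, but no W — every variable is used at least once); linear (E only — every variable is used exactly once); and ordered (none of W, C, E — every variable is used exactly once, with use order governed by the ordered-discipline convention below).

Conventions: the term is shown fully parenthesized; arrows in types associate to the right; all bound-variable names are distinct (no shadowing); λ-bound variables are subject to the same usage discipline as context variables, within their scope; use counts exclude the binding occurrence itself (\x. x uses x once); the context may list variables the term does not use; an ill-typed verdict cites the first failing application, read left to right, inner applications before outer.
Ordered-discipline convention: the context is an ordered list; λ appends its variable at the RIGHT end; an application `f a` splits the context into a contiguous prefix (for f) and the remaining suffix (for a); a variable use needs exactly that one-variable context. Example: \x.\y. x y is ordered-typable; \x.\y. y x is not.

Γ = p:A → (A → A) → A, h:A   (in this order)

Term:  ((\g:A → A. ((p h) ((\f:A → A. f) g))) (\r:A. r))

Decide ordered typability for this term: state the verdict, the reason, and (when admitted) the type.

yes — p, h, g, f, r once each; derivable with no W/C/E; term : A
counts: p ×1, h ×1, g (λ-bound) ×1, f (λ-bound) ×1, r (λ-bound) ×1
left-to-right use order: p, h, f, g, r
typing: ✓ — A
all disciplines: ordered ✓, linear ✓, affine ✓, relevant ✓, unrestricted ✓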